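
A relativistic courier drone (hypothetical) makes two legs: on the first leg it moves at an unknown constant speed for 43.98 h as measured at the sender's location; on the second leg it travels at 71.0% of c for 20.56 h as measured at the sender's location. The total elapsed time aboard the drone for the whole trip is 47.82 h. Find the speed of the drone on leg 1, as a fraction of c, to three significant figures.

Leg 1: speed unknown; τ_1 = 43.98/γ_1.
Leg 2: β = 0.710; γ = 1/√(1 − 0.710²) = 1/√0.4959 = 1.420; τ_2 = 20.56/1.420 = 14.48 h.
Total proper time: τ_1 + 14.48 = 47.82, so τ_1 = 47.82 − 14.48 = 33.34 h.
γ_1 = 43.98/33.34 = 1.319; β = √(1 − 1/γ²) = √0.4253.

β = 0.652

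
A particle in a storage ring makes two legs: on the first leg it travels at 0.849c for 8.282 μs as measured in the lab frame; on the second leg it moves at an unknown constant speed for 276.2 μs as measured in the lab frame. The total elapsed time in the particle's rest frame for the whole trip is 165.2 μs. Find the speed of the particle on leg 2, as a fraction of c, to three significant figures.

Leg 1: γ = 1/√(1 − 0.849²) = 1/√0.2792 = 1.893; τ_1 = 8.282/1.893 = 4.376 μs.
Leg 2: speed unknown; τ_2 = 276.2/γ_2.
Total proper time: 4.376 + τ_2 = 165.2, so τ_2 = 165.2 − 4.376 = 160.8 μs.
γ_2 = 276.2/160.8 = 1.717; β = √(1 − 1/γ²) = √0.6610.

β = 0.813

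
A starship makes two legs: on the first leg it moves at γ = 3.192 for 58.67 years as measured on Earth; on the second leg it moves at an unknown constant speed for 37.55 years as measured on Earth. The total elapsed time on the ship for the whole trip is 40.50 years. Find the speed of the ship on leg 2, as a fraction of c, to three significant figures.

Leg 1: γ = 3.192; τ_1 = 58.67/3.192 = 18.38 years.
Leg 2: speed unknown; τ_2 = 37.55/γ_2.
Total proper time: 18.38 + τ_2 = 40.50, so τ_2 = 40.50 − 18.38 = 22.12 years.
γ_2 = 37.55/22.12 = 1.698; β = √(1 − 1/γ²) = √0.6530.

β = 0.808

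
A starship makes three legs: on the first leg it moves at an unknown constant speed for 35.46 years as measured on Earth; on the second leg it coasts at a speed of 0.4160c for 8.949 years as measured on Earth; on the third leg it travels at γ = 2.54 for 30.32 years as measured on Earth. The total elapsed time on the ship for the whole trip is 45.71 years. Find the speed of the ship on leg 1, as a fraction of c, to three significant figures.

β = 0.691

Leg 1: speed unknown; τ_1 = 35.46/γ_1.
Leg 2: γ = 1/√(1 − 0.4160²) = 1/√0.8269 = 1.100; τ_2 = 8.949/1.100 = 8.138 years.
Leg 3: γ = 2.54; τ_3 = 30.32/2.540 = 11.94 years.
Total proper time: τ_1 + 8.138 + 11.94 = 45.71, so τ_1 = 45.71 − 20.07 = 25.64 years.
γ_1 = 35.46/25.64 = 1.383; β = √(1 − 1/γ²) = √0.4774.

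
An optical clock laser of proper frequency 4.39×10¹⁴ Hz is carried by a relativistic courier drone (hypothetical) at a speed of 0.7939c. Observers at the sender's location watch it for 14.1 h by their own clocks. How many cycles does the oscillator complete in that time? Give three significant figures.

γ = 1/√(1 − 0.7939²) = 1/√0.3697 = 1.645
During 14.1 h of lab time, the oscillator's proper time advances by τ = Δt/γ = 14.1/1.645 = 8.573 h = 3.086×10⁴ s.
N = f × τ = 4.39×10¹⁴ × 3.086×10⁴ = 1.355×10¹⁹.

N = 1.35×10¹⁹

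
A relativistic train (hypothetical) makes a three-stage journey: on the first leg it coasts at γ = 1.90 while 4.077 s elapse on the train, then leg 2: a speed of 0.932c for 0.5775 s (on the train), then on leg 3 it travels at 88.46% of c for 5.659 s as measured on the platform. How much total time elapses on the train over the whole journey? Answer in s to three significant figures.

τ = 7.29 s

Leg 1: 4.077 s is already measured on the train.
Leg 2: 0.5775 s is already measured on the train.
Leg 3: β = 0.8846; γ = 1/√(1 − 0.8846²) = 1/√0.2175 = 2.144; τ_3 = 5.659/2.144 = 2.639 s.
Total: 4.077 + 0.5775 + 2.639 s.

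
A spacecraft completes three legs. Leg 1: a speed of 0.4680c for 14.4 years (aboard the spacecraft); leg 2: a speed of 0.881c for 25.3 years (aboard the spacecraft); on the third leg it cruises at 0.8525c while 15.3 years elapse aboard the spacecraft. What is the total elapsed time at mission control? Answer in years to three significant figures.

Δt = 99.0 years

Leg 1: γ = 1/√(1 − 0.4680²) = 1/√0.7810 = 1.132; Δt_1 = 1.132 × 14.4 = 16.29 years.
Leg 2: γ = 1/√(1 − 0.881²) = 1/√0.2238 = 2.114; Δt_2 = 2.114 × 25.3 = 53.48 years.
Leg 3: γ = 1/√(1 − 0.8525²) = 1/√0.2732 = 1.913; Δt_3 = 1.913 × 15.3 = 29.27 years.
Total: 16.29 + 53.48 + 29.27 years.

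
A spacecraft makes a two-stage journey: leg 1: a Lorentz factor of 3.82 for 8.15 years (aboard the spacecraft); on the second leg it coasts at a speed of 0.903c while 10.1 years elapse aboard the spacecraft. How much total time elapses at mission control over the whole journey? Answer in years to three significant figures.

Δt = 54.6 years

Leg 1: γ = 3.82; Δt_1 = 3.820 × 8.15 = 31.13 years.
Leg 2: γ = 1/√(1 − 0.903²) = 1/√0.1846 = 2.328; Δt_2 = 2.328 × 10.1 = 23.51 years.
Total: 31.13 + 23.51 years.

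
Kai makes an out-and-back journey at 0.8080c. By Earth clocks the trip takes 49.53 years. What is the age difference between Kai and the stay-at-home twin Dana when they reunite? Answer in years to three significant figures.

γ = 1/√(1 − 0.8080²) = 1/√0.3471 = 1.697
Kai's elapsed proper time: τ = 49.53/1.697 = 29.18 years.
Age gap = Δt − τ = 49.53 − 29.18 years.

Δt − τ = 20.3 years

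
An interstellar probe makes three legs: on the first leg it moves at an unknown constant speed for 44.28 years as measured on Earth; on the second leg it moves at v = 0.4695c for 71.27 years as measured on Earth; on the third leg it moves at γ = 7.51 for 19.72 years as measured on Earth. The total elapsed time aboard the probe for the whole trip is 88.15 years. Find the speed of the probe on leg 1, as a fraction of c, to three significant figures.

β = 0.860

Leg 1: speed unknown; τ_1 = 44.28/γ_1.
Leg 2: γ = 1/√(1 − 0.4695²) = 1/√0.7796 = 1.133; τ_2 = 71.27/1.133 = 62.93 years.
Leg 3: γ = 7.51; τ_3 = 19.72/7.510 = 2.626 years.
Total proper time: τ_1 + 62.93 + 2.626 = 88.15, so τ_1 = 88.15 − 65.55 = 22.60 years.
γ_1 = 44.28/22.60 = 1.960; β = √(1 − 1/γ²) = √0.7396.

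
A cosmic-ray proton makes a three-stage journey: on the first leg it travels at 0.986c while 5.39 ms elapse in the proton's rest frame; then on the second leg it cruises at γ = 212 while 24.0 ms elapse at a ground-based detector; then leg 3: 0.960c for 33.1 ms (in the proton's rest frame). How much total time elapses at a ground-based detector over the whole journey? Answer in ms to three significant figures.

Leg 1: γ = 1/√(1 − 0.986²) = 1/√0.02780 = 5.997; Δt_1 = 5.997 × 5.39 = 32.32 ms.
Leg 2: 24.0 ms is already measured at a ground-based detector.
Leg 3: γ = 1/√(1 − 0.960²) = 1/√0.07840 = 3.571; Δt_3 = 3.571 × 33.1 = 118.2 ms.
Total: 32.32 + 24.00 + 118.2 ms.

Δt = 175 ms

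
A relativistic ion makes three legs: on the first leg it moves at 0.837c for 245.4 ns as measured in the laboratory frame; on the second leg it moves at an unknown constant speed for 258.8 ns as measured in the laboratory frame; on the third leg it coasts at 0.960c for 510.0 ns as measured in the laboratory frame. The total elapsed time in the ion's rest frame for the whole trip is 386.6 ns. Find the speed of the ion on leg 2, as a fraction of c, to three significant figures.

Leg 1: γ = 1/√(1 − 0.837²) = 1/√0.2994 = 1.827; τ_1 = 245.4/1.827 = 134.3 ns.
Leg 2: speed unknown; τ_2 = 258.8/γ_2.
Leg 3: γ = 1/√(1 − 0.960²) = 25/7 ≈ 3.571; τ_3 = 510.0/3.571 = 142.8 ns.
Total proper time: 134.3 + τ_2 + 142.8 = 386.6, so τ_2 = 386.6 − 277.1 = 109.5 ns.
γ_2 = 258.8/109.5 = 2.363; β = √(1 − 1/γ²) = √0.8209.

β = 0.906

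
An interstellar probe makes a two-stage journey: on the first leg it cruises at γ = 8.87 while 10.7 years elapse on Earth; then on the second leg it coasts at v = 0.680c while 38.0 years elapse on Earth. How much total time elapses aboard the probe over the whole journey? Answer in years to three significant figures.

Leg 1: γ = 8.87; τ_1 = 10.7/8.870 = 1.206 years.
Leg 2: γ = 1/√(1 − 0.680²) = 1/√0.5376 = 1.364; τ_2 = 38.0/1.364 = 27.86 years.
Total: 1.206 + 27.86 years.

τ = 29.1 years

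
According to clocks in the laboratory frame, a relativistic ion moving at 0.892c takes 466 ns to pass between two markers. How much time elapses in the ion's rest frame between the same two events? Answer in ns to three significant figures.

τ = 211 ns

γ = 1/√(1 − 0.892²) = 1/√0.2043 = 2.212
The interval measured in the laboratory frame is the dilated one; the clock in the ion's rest frame measures the proper time τ = Δt/γ = 466/2.212 ns.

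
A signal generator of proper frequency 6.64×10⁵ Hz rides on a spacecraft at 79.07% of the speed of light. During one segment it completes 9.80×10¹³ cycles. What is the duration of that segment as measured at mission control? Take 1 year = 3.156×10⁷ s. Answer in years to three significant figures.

Δt = 7.64 years

β = 0.7907; γ = 1/√(1 − 0.7907²) = 1/√0.3748 = 1.633
Proper time for N cycles: τ = N/f = 9.80×10¹³/(6.64×10⁵) = 1.476×10⁸ s = 4.677 years.
Lab-frame duration Δt = γτ = 1.633 × 4.677 = 7.639 years.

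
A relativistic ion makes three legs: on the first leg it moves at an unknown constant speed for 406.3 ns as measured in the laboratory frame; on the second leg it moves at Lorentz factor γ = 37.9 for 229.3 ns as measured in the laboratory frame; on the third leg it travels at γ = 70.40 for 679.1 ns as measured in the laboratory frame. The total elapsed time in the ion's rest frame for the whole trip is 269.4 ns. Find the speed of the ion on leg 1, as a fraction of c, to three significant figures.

β = 0.781

Leg 1: speed unknown; τ_1 = 406.3/γ_1.
Leg 2: γ = 37.9; τ_2 = 229.3/37.90 = 6.050 ns.
Leg 3: γ = 70.40; τ_3 = 679.1/70.40 = 9.646 ns.
Total proper time: τ_1 + 6.050 + 9.646 = 269.4, so τ_1 = 269.4 − 15.70 = 253.7 ns.
γ_1 = 406.3/253.7 = 1.601; β = √(1 − 1/γ²) = √0.6101.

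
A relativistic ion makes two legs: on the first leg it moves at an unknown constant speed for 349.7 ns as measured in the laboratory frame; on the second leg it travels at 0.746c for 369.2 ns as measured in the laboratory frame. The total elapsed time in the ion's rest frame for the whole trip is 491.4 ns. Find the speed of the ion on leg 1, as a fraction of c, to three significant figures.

Leg 1: speed unknown; τ_1 = 349.7/γ_1.
Leg 2: γ = 1/√(1 − 0.746²) = 1/√0.4435 = 1.502; τ_2 = 369.2/1.502 = 245.9 ns.
Total proper time: τ_1 + 245.9 = 491.4, so τ_1 = 491.4 − 245.9 = 245.5 ns.
γ_1 = 349.7/245.5 = 1.424; β = √(1 − 1/γ²) = √0.5070.

β = 0.712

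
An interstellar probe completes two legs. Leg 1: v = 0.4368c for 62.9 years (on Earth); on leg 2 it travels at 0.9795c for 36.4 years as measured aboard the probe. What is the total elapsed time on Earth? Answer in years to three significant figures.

Δt = 244 years

Leg 1: 62.9 years is already measured on Earth.
Leg 2: γ = 1/√(1 − 0.9795²) = 1/√0.04058 = 4.964; Δt_2 = 4.964 × 36.4 = 180.7 years.
Total: 62.90 + 180.7 years.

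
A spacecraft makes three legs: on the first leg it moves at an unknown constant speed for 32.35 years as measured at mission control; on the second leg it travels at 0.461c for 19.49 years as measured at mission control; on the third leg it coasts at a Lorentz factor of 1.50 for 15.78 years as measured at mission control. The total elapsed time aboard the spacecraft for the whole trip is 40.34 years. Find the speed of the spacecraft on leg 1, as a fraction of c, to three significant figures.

β = 0.922

Leg 1: speed unknown; τ_1 = 32.35/γ_1.
Leg 2: γ = 1/√(1 − 0.461²) = 1/√0.7875 = 1.127; τ_2 = 19.49/1.127 = 17.30 years.
Leg 3: γ = 1.50; τ_3 = 15.78/1.500 = 10.52 years.
Total proper time: τ_1 + 17.30 + 10.52 = 40.34, so τ_1 = 40.34 − 27.82 = 12.52 years.
γ_1 = 32.35/12.52 = 2.583; β = √(1 − 1/γ²) = √0.8501.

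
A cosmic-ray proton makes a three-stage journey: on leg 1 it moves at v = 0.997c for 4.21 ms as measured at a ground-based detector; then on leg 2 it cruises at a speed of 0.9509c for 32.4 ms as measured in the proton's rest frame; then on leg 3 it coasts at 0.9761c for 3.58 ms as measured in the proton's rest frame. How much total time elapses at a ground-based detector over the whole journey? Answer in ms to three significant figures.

Leg 1: 4.21 ms is already measured at a ground-based detector.
Leg 2: γ = 1/√(1 − 0.9509²) = 1/√0.09579 = 3.231; Δt_2 = 3.231 × 32.4 = 104.7 ms.
Leg 3: γ = 1/√(1 − 0.9761²) = 1/√0.04723 = 4.601; Δt_3 = 4.601 × 3.58 = 16.47 ms.
Total: 4.210 + 104.7 + 16.47 ms.

Δt = 125 ms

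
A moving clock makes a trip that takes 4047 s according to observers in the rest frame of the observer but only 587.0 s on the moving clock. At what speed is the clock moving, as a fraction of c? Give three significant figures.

v = 0.989c

The proper time is measured on the moving clock (both events occur at the clock's location); Δt is measured in the rest frame of the observer. γ = Δt/τ = 4047/587.0 = 6.894.
β = √(1 − 1/γ²) = √(1 − 0.02104) = √0.9790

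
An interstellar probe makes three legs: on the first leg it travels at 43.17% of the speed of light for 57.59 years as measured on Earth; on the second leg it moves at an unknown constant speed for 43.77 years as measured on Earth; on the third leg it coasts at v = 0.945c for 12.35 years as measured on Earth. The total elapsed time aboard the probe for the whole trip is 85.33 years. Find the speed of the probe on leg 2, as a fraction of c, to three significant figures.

Leg 1: β = 0.4317; γ = 1/√(1 − 0.4317²) = 1/√0.8136 = 1.109; τ_1 = 57.59/1.109 = 51.95 years.
Leg 2: speed unknown; τ_2 = 43.77/γ_2.
Leg 3: γ = 1/√(1 − 0.945²) = 1/√0.1070 = 3.057; τ_3 = 12.35/3.057 = 4.039 years.
Total proper time: 51.95 + τ_2 + 4.039 = 85.33, so τ_2 = 85.33 − 55.99 = 29.34 years.
γ_2 = 43.77/29.34 = 1.492; β = √(1 − 1/γ²) = √0.5506.

β = 0.742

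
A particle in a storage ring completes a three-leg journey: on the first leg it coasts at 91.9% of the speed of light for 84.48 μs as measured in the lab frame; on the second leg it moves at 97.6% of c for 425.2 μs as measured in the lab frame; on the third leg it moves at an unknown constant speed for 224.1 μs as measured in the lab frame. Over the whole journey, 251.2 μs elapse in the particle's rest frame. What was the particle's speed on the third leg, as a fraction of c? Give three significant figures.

Leg 1: β = 0.919; γ = 1/√(1 − 0.919²) = 1/√0.1554 = 2.536; τ_1 = 84.48/2.536 = 33.31 μs.
Leg 2: β = 0.976; γ = 1/√(1 − 0.976²) = 1/√0.04742 = 4.592; τ_2 = 425.2/4.592 = 92.60 μs.
Leg 3: speed unknown; τ_3 = 224.1/γ_3.
Total proper time: 33.31 + 92.60 + τ_3 = 251.2, so τ_3 = 251.2 − 125.9 = 125.3 μs.
γ_3 = 224.1/125.3 = 1.789; β = √(1 − 1/γ²) = √0.6874.

β = 0.829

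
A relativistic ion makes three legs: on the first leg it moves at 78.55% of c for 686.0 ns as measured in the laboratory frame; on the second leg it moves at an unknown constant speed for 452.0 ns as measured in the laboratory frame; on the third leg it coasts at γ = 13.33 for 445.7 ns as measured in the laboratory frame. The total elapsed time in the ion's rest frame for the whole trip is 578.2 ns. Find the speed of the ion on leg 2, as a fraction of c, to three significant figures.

β = 0.964

Leg 1: β = 0.7855; γ = 1/√(1 − 0.7855²) = 1/√0.3830 = 1.616; τ_1 = 686.0/1.616 = 424.5 ns.
Leg 2: speed unknown; τ_2 = 452.0/γ_2.
Leg 3: γ = 13.33; τ_3 = 445.7/13.33 = 33.44 ns.
Total proper time: 424.5 + τ_2 + 33.44 = 578.2, so τ_2 = 578.2 − 458.0 = 120.2 ns.
γ_2 = 452.0/120.2 = 3.760; β = √(1 − 1/γ²) = √0.9293.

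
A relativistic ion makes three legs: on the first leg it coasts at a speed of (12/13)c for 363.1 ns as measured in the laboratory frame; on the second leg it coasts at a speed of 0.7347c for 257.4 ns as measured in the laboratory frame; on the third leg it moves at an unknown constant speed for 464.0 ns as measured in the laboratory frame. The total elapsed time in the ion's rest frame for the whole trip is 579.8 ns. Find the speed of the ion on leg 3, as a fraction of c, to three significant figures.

β = 0.820

Leg 1: γ = 1/√(1 − (12/13)²) = 13/5 = 2.600; τ_1 = 363.1/2.600 = 139.7 ns.
Leg 2: γ = 1/√(1 − 0.7347²) = 1/√0.4602 = 1.474; τ_2 = 257.4/1.474 = 174.6 ns.
Leg 3: speed unknown; τ_3 = 464.0/γ_3.
Total proper time: 139.7 + 174.6 + τ_3 = 579.8, so τ_3 = 579.8 − 314.3 = 265.5 ns.
γ_3 = 464.0/265.5 = 1.747; β = √(1 − 1/γ²) = √0.6725.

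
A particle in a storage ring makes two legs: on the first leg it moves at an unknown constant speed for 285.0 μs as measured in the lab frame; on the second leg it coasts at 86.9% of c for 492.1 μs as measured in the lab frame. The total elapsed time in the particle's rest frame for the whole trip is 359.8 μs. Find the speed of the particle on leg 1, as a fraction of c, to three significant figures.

β = 0.913

Leg 1: speed unknown; τ_1 = 285.0/γ_1.
Leg 2: β = 0.869; γ = 1/√(1 − 0.869²) = 1/√0.2448 = 2.021; τ_2 = 492.1/2.021 = 243.5 μs.
Total proper time: τ_1 + 243.5 = 359.8, so τ_1 = 359.8 − 243.5 = 116.3 μs.
γ_1 = 285.0/116.3 = 2.450; β = √(1 − 1/γ²) = √0.8335.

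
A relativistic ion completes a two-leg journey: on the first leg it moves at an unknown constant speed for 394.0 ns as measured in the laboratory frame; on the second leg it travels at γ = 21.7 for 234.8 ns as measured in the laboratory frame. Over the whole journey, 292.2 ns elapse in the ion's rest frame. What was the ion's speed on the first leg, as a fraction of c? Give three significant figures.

Leg 1: speed unknown; τ_1 = 394.0/γ_1.
Leg 2: γ = 21.7; τ_2 = 234.8/21.70 = 10.82 ns.
Total proper time: τ_1 + 10.82 = 292.2, so τ_1 = 292.2 − 10.82 = 281.4 ns.
γ_1 = 394.0/281.4 = 1.400; β = √(1 − 1/γ²) = √0.4900.

β = 0.700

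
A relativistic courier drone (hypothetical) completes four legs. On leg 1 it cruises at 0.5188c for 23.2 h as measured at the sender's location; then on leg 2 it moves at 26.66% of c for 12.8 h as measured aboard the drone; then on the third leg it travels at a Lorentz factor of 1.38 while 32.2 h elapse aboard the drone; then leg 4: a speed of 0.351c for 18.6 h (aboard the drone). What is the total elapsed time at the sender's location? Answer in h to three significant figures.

Leg 1: 23.2 h is already measured at the sender's location.
Leg 2: β = 0.2666; γ = 1/√(1 − 0.2666²) = 1/√0.9289 = 1.038; Δt_2 = 1.038 × 12.8 = 13.28 h.
Leg 3: γ = 1.38; Δt_3 = 1.380 × 32.2 = 44.44 h.
Leg 4: γ = 1/√(1 − 0.351²) = 1/√0.8768 = 1.068; Δt_4 = 1.068 × 18.6 = 19.86 h.
Total: 23.20 + 13.28 + 44.44 + 19.86 h.

Δt = 101 h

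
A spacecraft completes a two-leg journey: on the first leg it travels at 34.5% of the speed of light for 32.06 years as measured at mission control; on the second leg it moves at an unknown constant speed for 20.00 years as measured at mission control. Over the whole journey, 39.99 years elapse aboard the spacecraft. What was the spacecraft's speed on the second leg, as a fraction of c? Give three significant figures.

β = 0.869

Leg 1: β = 0.345; γ = 1/√(1 − 0.345²) = 1/√0.8810 = 1.065; τ_1 = 32.06/1.065 = 30.09 years.
Leg 2: speed unknown; τ_2 = 20.00/γ_2.
Total proper time: 30.09 + τ_2 = 39.99, so τ_2 = 39.99 − 30.09 = 9.898 years.
γ_2 = 20.00/9.898 = 2.021; β = √(1 − 1/γ²) = √0.7551.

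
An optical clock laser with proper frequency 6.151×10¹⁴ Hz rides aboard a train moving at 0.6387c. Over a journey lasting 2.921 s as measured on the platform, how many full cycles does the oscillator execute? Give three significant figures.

γ = 1/√(1 − 0.6387²) = 1/√0.5921 = 1.300
The oscillator's own cycle count is N = f × τ where τ is the proper time on the train. τ = Δt/γ = 2.921/1.300 = 2.248 s = 2.248×10⁰ s.
N = 6.151×10¹⁴ × 2.248×10⁰ = 1.382×10¹⁵.

N = 1.38×10¹⁵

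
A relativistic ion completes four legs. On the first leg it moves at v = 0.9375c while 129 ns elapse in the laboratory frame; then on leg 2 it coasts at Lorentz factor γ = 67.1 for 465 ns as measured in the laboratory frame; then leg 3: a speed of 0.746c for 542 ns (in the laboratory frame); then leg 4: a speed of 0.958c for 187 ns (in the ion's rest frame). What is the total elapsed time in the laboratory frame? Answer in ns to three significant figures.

Leg 1: 129 ns is already measured in the laboratory frame.
Leg 2: 465 ns is already measured in the laboratory frame.
Leg 3: 542 ns is already measured in the laboratory frame.
Leg 4: γ = 1/√(1 − 0.958²) = 1/√0.08224 = 3.487; Δt_4 = 3.487 × 187 = 652.1 ns.
Total: 129.0 + 465.0 + 542.0 + 652.1 ns.

Δt = 1790 ns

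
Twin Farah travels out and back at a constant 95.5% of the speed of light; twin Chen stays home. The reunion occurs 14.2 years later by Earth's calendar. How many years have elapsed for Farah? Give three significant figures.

τ = 4.21 years

β = 0.955; γ = 1/√(1 − 0.955²) = 1/√0.08798 = 3.371
Farah's clock measures proper time along the trip: τ = Δt/γ = 14.2/3.371 years.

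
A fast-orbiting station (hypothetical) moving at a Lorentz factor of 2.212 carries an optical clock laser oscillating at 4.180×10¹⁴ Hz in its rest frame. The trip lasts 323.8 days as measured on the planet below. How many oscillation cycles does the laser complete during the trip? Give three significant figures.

γ = 2.212
The oscillator's own cycle count is N = f × τ where τ is the proper time aboard the station. τ = Δt/γ = 323.8/2.212 = 146.4 days = 1.265×10⁷ s.
N = 4.180×10¹⁴ × 1.265×10⁷ = 5.287×10²¹.

N = 5.29×10²¹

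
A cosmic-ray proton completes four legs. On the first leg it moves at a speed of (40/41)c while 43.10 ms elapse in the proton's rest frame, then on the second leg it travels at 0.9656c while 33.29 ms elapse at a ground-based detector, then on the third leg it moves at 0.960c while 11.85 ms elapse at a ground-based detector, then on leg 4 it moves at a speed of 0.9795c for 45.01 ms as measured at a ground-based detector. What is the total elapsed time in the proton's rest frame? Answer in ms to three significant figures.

Leg 1: 43.10 ms is already measured in the proton's rest frame.
Leg 2: γ = 1/√(1 − 0.9656²) = 1/√0.06762 = 3.846; τ_2 = 33.29/3.846 = 8.656 ms.
Leg 3: γ = 1/√(1 − 0.960²) = 25/7 ≈ 3.571; τ_3 = 11.85/3.571 = 3.318 ms.
Leg 4: γ = 1/√(1 − 0.9795²) = 1/√0.04058 = 4.964; τ_4 = 45.01/4.964 = 9.067 ms.
Total: 43.10 + 8.656 + 3.318 + 9.067 ms.

τ = 64.1 ms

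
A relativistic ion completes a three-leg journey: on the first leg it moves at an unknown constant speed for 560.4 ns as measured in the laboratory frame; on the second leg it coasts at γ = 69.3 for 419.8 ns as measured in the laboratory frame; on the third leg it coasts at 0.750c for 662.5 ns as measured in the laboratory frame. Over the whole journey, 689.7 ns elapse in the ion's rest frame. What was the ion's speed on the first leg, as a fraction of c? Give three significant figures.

β = 0.899

Leg 1: speed unknown; τ_1 = 560.4/γ_1.
Leg 2: γ = 69.3; τ_2 = 419.8/69.30 = 6.058 ns.
Leg 3: γ = 1/√(1 − 0.750²) = 1/√0.4375 = 1.512; τ_3 = 662.5/1.512 = 438.2 ns.
Total proper time: τ_1 + 6.058 + 438.2 = 689.7, so τ_1 = 689.7 − 444.3 = 245.4 ns.
γ_1 = 560.4/245.4 = 2.283; β = √(1 − 1/γ²) = √0.8082.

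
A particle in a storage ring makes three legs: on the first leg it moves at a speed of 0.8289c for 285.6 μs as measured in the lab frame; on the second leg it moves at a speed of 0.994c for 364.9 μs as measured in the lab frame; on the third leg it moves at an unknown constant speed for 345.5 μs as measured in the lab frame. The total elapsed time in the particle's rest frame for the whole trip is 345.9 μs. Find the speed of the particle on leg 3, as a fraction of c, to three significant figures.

Leg 1: γ = 1/√(1 − 0.8289²) = 1/√0.3129 = 1.788; τ_1 = 285.6/1.788 = 159.8 μs.
Leg 2: γ = 1/√(1 − 0.994²) = 1/√0.01196 = 9.142; τ_2 = 364.9/9.142 = 39.91 μs.
Leg 3: speed unknown; τ_3 = 345.5/γ_3.
Total proper time: 159.8 + 39.91 + τ_3 = 345.9, so τ_3 = 345.9 − 199.7 = 146.2 μs.
γ_3 = 345.5/146.2 = 2.363; β = √(1 − 1/γ²) = √0.8209.

β = 0.906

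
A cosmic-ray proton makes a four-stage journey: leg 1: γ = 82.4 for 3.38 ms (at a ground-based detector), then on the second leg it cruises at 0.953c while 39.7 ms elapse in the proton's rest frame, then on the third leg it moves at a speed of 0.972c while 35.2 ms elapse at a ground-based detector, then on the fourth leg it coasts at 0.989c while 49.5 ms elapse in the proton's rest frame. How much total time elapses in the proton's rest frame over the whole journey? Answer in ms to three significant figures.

Leg 1: γ = 82.4; τ_1 = 3.38/82.40 = 0.04102 ms.
Leg 2: 39.7 ms is already measured in the proton's rest frame.
Leg 3: γ = 1/√(1 − 0.972²) = 1/√0.05522 = 4.256; τ_3 = 35.2/4.256 = 8.271 ms.
Leg 4: 49.5 ms is already measured in the proton's rest frame.
Total: 0.04102 + 39.70 + 8.271 + 49.50 ms.

τ = 97.5 ms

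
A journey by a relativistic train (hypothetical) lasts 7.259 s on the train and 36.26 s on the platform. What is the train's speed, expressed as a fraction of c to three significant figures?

The proper time is measured on the train (both events occur at the train's location); Δt is measured on the platform. γ = Δt/τ = 36.26/7.259 = 4.995.
β = √(1 − 1/γ²) = √(1 − 0.04008) = √0.9599

v = 0.980c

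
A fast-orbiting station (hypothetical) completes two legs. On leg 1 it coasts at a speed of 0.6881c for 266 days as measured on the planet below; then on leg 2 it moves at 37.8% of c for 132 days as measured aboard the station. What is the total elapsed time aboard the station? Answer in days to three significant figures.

Leg 1: γ = 1/√(1 − 0.6881²) = 1/√0.5265 = 1.378; τ_1 = 266/1.378 = 193.0 days.
Leg 2: 132 days is already measured aboard the station.
Total: 193.0 + 132.0 days.

τ = 325 days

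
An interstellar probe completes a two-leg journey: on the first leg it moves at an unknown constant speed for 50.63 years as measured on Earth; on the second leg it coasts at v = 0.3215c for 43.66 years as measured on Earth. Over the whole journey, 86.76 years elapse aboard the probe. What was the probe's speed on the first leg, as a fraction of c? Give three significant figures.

Leg 1: speed unknown; τ_1 = 50.63/γ_1.
Leg 2: γ = 1/√(1 − 0.3215²) = 1/√0.8966 = 1.056; τ_2 = 43.66/1.056 = 41.34 years.
Total proper time: τ_1 + 41.34 = 86.76, so τ_1 = 86.76 − 41.34 = 45.42 years.
γ_1 = 50.63/45.42 = 1.115; β = √(1 − 1/γ²) = √0.1953.

β = 0.442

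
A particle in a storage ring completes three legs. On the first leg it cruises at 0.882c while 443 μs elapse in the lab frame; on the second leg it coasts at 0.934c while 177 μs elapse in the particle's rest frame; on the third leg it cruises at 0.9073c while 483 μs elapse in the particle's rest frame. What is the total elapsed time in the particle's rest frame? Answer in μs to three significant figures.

τ = 869 μs

Leg 1: γ = 1/√(1 − 0.882²) = 1/√0.2221 = 2.122; τ_1 = 443/2.122 = 208.8 μs.
Leg 2: 177 μs is already measured in the particle's rest frame.
Leg 3: 483 μs is already measured in the particle's rest frame.
Total: 208.8 + 177.0 + 483.0 μs.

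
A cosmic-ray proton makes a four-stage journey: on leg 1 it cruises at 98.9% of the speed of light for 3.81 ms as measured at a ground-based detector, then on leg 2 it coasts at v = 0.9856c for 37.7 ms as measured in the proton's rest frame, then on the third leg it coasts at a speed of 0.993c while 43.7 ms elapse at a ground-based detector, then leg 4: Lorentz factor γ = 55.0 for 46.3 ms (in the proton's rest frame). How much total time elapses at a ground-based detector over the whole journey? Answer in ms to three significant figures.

Δt = 2820 ms

Leg 1: 3.81 ms is already measured at a ground-based detector.
Leg 2: γ = 1/√(1 − 0.9856²) = 1/√0.02859 = 5.914; Δt_2 = 5.914 × 37.7 = 223.0 ms.
Leg 3: 43.7 ms is already measured at a ground-based detector.
Leg 4: γ = 55.0; Δt_4 = 55.00 × 46.3 = 2546 ms.
Total: 3.810 + 223.0 + 43.70 + 2546 ms.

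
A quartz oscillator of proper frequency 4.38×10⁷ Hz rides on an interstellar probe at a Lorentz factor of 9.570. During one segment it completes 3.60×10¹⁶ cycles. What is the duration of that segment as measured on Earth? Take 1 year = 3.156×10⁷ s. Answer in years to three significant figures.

Δt = 249 years

γ = 9.570
Proper time for N cycles: τ = N/f = 3.60×10¹⁶/(4.38×10⁷) = 8.219×10⁸ s = 26.04 years.
Lab-frame duration Δt = γτ = 9.570 × 26.04 = 249.2 years.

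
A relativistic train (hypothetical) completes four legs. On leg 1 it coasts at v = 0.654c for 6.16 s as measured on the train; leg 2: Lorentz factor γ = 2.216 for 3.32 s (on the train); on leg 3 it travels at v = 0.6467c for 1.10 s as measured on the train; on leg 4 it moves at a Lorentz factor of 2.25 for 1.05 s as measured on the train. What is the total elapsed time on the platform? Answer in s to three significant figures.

Δt = 19.3 s

Leg 1: γ = 1/√(1 − 0.654²) = 1/√0.5723 = 1.322; Δt_1 = 1.322 × 6.16 = 8.143 s.
Leg 2: γ = 2.216; Δt_2 = 2.216 × 3.32 = 7.357 s.
Leg 3: γ = 1/√(1 − 0.6467²) = 1/√0.5818 = 1.311; Δt_3 = 1.311 × 1.10 = 1.442 s.
Leg 4: γ = 2.25; Δt_4 = 2.250 × 1.05 = 2.363 s.
Total: 8.143 + 7.357 + 1.442 + 2.363 s.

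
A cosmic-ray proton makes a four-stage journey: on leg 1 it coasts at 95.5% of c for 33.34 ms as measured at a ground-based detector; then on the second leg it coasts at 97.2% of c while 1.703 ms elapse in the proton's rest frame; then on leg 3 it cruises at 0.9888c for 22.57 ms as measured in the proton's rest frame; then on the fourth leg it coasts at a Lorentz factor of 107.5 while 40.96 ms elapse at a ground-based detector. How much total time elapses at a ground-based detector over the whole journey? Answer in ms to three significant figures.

Leg 1: 33.34 ms is already measured at a ground-based detector.
Leg 2: β = 0.972; γ = 1/√(1 − 0.972²) = 1/√0.05522 = 4.256; Δt_2 = 4.256 × 1.703 = 7.247 ms.
Leg 3: γ = 1/√(1 − 0.9888²) = 1/√0.02227 = 6.700; Δt_3 = 6.700 × 22.57 = 151.2 ms.
Leg 4: 40.96 ms is already measured at a ground-based detector.
Total: 33.34 + 7.247 + 151.2 + 40.96 ms.

Δt = 233 ms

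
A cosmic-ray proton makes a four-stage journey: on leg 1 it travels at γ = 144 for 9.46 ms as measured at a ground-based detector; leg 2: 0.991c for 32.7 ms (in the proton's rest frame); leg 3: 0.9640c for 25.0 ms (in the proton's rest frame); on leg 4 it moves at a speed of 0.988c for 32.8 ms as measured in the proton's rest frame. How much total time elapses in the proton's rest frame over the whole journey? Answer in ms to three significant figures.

Leg 1: γ = 144; τ_1 = 9.46/144.0 = 0.06569 ms.
Leg 2: 32.7 ms is already measured in the proton's rest frame.
Leg 3: 25.0 ms is already measured in the proton's rest frame.
Leg 4: 32.8 ms is already measured in the proton's rest frame.
Total: 0.06569 + 32.70 + 25.00 + 32.80 ms.

τ = 90.6 ms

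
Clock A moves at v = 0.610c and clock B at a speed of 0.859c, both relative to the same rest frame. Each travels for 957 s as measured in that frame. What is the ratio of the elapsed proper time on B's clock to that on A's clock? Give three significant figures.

A: γ = 1/√(1 − 0.610²) = 1/√0.6279 = 1.262. B: γ = 1/√(1 − 0.859²) = 1/√0.2621 = 1.953.
τ_A/τ_B = γ_B/γ_A = 1.953/1.262 = 1.548, so τ_B/τ_A = 0.6461.

τ_B/τ_A = 0.646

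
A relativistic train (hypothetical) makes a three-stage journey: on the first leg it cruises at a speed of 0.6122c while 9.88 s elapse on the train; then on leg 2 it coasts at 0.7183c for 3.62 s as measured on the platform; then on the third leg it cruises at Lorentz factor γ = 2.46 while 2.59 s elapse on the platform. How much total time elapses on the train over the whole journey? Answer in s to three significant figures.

Leg 1: 9.88 s is already measured on the train.
Leg 2: γ = 1/√(1 − 0.7183²) = 1/√0.4840 = 1.437; τ_2 = 3.62/1.437 = 2.519 s.
Leg 3: γ = 2.46; τ_3 = 2.59/2.460 = 1.053 s.
Total: 9.880 + 2.519 + 1.053 s.

τ = 13.5 s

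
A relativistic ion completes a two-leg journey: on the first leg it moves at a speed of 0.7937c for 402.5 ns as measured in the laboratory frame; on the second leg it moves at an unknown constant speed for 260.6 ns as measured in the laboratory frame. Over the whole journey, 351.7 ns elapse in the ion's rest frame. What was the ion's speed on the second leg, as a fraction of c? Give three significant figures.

β = 0.912

Leg 1: γ = 1/√(1 − 0.7937²) = 1/√0.3700 = 1.644; τ_1 = 402.5/1.644 = 244.8 ns.
Leg 2: speed unknown; τ_2 = 260.6/γ_2.
Total proper time: 244.8 + τ_2 = 351.7, so τ_2 = 351.7 − 244.8 = 106.9 ns.
γ_2 = 260.6/106.9 = 2.439; β = √(1 − 1/γ²) = √0.8319.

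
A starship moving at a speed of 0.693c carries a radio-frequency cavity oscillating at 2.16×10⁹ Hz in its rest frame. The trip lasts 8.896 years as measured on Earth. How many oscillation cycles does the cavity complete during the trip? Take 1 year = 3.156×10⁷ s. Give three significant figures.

γ = 1/√(1 − 0.693²) = 1/√0.5198 = 1.387
The oscillator's own cycle count is N = f × τ where τ is the proper time on the ship. τ = Δt/γ = 8.896/1.387 = 6.413 years = 2.024×10⁸ s.
N = 2.16×10⁹ × 2.024×10⁸ = 4.372×10¹⁷.

N = 4.37×10¹⁷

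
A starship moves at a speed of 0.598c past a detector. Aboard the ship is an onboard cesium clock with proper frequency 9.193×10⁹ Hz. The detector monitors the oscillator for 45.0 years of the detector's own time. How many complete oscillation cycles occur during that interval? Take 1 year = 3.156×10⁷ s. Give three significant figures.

N = 1.05×10¹⁹

γ = 1/√(1 − 0.598²) = 1/√0.6424 = 1.248
During 45.0 years of lab time, the oscillator's proper time advances by τ = Δt/γ = 45.0/1.248 = 36.07 years = 1.138×10⁹ s.
N = f × τ = 9.193×10⁹ × 1.138×10⁹ = 1.046×10¹⁹.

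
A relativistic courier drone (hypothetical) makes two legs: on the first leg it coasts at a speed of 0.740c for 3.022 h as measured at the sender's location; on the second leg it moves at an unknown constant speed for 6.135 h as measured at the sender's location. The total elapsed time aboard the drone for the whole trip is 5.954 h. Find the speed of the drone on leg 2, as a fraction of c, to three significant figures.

β = 0.769

Leg 1: γ = 1/√(1 − 0.740²) = 1/√0.4524 = 1.487; τ_1 = 3.022/1.487 = 2.033 h.
Leg 2: speed unknown; τ_2 = 6.135/γ_2.
Total proper time: 2.033 + τ_2 = 5.954, so τ_2 = 5.954 − 2.033 = 3.921 h.
γ_2 = 6.135/3.921 = 1.564; β = √(1 − 1/γ²) = √0.5914.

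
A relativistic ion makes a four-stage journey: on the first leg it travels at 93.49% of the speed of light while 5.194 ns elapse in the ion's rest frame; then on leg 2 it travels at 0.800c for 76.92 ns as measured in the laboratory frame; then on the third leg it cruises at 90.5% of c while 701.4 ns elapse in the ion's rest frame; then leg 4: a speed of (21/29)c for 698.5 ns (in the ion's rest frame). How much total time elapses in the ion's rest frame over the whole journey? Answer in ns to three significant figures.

τ = 1450 ns

Leg 1: 5.194 ns is already measured in the ion's rest frame.
Leg 2: γ = 1/√(1 − 0.800²) = 5/3 ≈ 1.667; τ_2 = 76.92/1.667 = 46.15 ns.
Leg 3: 701.4 ns is already measured in the ion's rest frame.
Leg 4: 698.5 ns is already measured in the ion's rest frame.
Total: 5.194 + 46.15 + 701.4 + 698.5 ns.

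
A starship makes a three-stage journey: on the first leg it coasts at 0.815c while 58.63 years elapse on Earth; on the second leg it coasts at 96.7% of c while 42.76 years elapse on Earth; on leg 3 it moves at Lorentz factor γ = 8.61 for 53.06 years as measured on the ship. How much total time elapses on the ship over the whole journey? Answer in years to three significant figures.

Leg 1: γ = 1/√(1 − 0.815²) = 1/√0.3358 = 1.726; τ_1 = 58.63/1.726 = 33.97 years.
Leg 2: β = 0.967; γ = 1/√(1 − 0.967²) = 1/√0.06491 = 3.925; τ_2 = 42.76/3.925 = 10.89 years.
Leg 3: 53.06 years is already measured on the ship.
Total: 33.97 + 10.89 + 53.06 years.

τ = 97.9 years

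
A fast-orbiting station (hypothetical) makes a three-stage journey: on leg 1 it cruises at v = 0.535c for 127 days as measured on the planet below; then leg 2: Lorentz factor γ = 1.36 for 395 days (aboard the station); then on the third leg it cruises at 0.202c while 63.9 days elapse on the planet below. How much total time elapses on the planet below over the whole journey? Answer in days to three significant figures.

Leg 1: 127 days is already measured on the planet below.
Leg 2: γ = 1.36; Δt_2 = 1.360 × 395 = 537.2 days.
Leg 3: 63.9 days is already measured on the planet below.
Total: 127.0 + 537.2 + 63.90 days.

Δt = 728 days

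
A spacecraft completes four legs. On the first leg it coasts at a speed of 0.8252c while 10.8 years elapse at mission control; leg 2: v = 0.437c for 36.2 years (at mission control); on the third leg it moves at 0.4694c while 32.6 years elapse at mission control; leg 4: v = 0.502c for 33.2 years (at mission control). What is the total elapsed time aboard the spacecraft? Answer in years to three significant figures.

τ = 96.2 years

Leg 1: γ = 1/√(1 − 0.8252²) = 1/√0.3190 = 1.770; τ_1 = 10.8/1.770 = 6.100 years.
Leg 2: γ = 1/√(1 − 0.437²) = 1/√0.8090 = 1.112; τ_2 = 36.2/1.112 = 32.56 years.
Leg 3: γ = 1/√(1 − 0.4694²) = 1/√0.7797 = 1.133; τ_3 = 32.6/1.133 = 28.79 years.
Leg 4: γ = 1/√(1 − 0.502²) = 1/√0.7480 = 1.156; τ_4 = 33.2/1.156 = 28.71 years.
Total: 6.100 + 32.56 + 28.79 + 28.71 years.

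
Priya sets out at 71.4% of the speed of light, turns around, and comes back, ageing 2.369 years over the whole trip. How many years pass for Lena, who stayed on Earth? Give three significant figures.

Δt = 3.38 years

β = 0.714; γ = 1/√(1 − 0.714²) = 1/√0.4902 = 1.428
Earth-frame duration is the dilated interval: Δt = γτ = 1.428 × 2.369 years.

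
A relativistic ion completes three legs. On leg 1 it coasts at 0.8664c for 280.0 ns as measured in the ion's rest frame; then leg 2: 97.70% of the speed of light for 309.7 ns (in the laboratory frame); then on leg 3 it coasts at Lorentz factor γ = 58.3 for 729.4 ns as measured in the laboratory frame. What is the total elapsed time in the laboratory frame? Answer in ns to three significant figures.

Δt = 1600 ns

Leg 1: γ = 1/√(1 − 0.8664²) = 1/√0.2494 = 2.003; Δt_1 = 2.003 × 280.0 = 560.7 ns.
Leg 2: 309.7 ns is already measured in the laboratory frame.
Leg 3: 729.4 ns is already measured in the laboratory frame.
Total: 560.7 + 309.7 + 729.4 ns.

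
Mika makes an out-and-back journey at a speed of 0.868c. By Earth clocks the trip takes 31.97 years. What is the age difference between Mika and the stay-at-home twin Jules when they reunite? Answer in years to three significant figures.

Δt − τ = 16.1 years

γ = 1/√(1 − 0.868²) = 1/√0.2466 = 2.014
Mika's elapsed proper time: τ = 31.97/2.014 = 15.88 years.
Age gap = Δt − τ = 31.97 − 15.88 years.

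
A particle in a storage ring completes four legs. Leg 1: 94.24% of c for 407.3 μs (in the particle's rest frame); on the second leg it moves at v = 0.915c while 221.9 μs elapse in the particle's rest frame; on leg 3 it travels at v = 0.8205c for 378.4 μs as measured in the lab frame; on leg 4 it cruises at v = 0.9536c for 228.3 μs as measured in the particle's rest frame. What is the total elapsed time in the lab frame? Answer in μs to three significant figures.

Δt = 2900 μs

Leg 1: β = 0.9424; γ = 1/√(1 − 0.9424²) = 1/√0.1119 = 2.990; Δt_1 = 2.990 × 407.3 = 1218 μs.
Leg 2: γ = 1/√(1 − 0.915²) = 1/√0.1628 = 2.479; Δt_2 = 2.479 × 221.9 = 550.0 μs.
Leg 3: 378.4 μs is already measured in the lab frame.
Leg 4: γ = 1/√(1 − 0.9536²) = 1/√0.09065 = 3.321; Δt_4 = 3.321 × 228.3 = 758.3 μs.
Total: 1218 + 550.0 + 378.4 + 758.3 μs.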